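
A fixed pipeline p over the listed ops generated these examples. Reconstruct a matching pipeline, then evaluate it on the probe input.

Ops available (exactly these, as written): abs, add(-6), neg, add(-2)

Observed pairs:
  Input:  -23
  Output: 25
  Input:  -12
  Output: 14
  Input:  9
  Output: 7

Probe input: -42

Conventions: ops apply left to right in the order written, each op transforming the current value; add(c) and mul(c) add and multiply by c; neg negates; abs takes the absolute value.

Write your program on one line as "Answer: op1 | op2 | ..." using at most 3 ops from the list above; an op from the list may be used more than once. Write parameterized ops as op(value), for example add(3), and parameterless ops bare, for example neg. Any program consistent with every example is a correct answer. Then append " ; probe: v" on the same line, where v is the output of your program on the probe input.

add(-2) | abs ; probe: 44

Check, running the answer program on each example:
  -23 -> -25 -> 25
  -12 -> -14 -> 14
  9 -> 7 -> 7
  probe: -42 -> -44 -> 44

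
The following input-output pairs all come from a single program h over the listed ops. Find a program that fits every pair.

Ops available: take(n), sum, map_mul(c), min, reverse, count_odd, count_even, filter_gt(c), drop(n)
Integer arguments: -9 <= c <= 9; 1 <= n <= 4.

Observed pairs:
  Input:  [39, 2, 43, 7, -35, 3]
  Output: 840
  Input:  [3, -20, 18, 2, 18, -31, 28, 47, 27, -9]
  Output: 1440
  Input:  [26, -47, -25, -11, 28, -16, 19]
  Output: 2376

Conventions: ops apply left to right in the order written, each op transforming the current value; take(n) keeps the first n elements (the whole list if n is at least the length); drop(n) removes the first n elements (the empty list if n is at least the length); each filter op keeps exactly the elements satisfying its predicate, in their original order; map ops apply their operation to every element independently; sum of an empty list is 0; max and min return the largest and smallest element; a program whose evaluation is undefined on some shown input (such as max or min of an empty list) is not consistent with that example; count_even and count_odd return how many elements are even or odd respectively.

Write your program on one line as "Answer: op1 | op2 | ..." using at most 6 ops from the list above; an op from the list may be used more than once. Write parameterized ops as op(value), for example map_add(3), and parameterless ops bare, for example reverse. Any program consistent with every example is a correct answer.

map_mul(-6) | filter_gt(1) | map_mul(4) | reverse | sum

Check, running the answer program on each example:
  [39, 2, 43, 7, -35, 3] -> [-234, -12, -258, -42, 210, -18] -> [210] -> [840] -> [840] -> 840
  [3, -20, 18, 2, 18, -31, 28, 47, 27, -9] -> [-18, 120, -108, -12, -108, 186, -168, -282, -162, 54] -> [120, 186, 54] -> [480, 744, 216] -> [216, 744, 480] -> 1440
  [26, -47, -25, -11, 28, -16, 19] -> [-156, 282, 150, 66, -168, 96, -114] -> [282, 150, 66, 96] -> [1128, 600, 264, 384] -> [384, 264, 600, 1128] -> 2376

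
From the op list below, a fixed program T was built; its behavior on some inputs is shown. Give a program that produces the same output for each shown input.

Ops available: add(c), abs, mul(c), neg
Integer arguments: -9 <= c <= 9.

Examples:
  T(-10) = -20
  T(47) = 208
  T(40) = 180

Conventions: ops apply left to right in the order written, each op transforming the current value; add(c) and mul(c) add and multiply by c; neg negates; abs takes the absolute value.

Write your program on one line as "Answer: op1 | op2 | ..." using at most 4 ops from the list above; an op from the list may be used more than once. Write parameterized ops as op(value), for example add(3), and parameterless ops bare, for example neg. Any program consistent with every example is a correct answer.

add(3) | mul(4) | add(8)

Check, running the answer program on each example:
  -10 -> -7 -> -28 -> -20
  47 -> 50 -> 200 -> 208
  40 -> 43 -> 172 -> 180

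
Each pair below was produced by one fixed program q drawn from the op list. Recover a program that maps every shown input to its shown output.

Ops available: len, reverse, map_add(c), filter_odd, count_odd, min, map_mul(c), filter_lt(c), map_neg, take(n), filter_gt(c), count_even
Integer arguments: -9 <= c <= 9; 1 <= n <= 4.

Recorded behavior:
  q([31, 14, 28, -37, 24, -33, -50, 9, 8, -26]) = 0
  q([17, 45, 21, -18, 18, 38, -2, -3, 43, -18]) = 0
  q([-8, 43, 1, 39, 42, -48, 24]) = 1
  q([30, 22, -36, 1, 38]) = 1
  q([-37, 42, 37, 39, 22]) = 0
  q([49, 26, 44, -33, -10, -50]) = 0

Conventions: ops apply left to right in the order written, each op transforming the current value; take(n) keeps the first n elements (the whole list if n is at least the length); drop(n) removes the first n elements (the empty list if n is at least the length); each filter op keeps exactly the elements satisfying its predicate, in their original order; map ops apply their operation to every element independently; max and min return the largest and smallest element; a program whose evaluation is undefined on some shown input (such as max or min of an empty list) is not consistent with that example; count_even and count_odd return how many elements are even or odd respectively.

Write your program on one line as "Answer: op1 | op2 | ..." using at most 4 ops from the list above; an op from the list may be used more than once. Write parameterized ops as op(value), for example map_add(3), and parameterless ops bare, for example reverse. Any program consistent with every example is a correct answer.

map_add(-5) | take(3) | filter_lt(7) | count_odd

Check, running the answer program on each example:
  [31, 14, 28, -37, 24, -33, -50, 9, 8, -26] -> [26, 9, 23, -42, 19, -38, -55, 4, 3, -31] -> [26, 9, 23] -> [] -> 0
  [17, 45, 21, -18, 18, 38, -2, -3, 43, -18] -> [12, 40, 16, -23, 13, 33, -7, -8, 38, -23] -> [12, 40, 16] -> [] -> 0
  [-8, 43, 1, 39, 42, -48, 24] -> [-13, 38, -4, 34, 37, -53, 19] -> [-13, 38, -4] -> [-13, -4] -> 1
  [30, 22, -36, 1, 38] -> [25, 17, -41, -4, 33] -> [25, 17, -41] -> [-41] -> 1
  [-37, 42, 37, 39, 22] -> [-42, 37, 32, 34, 17] -> [-42, 37, 32] -> [-42] -> 0
  [49, 26, 44, -33, -10, -50] -> [44, 21, 39, -38, -15, -55] -> [44, 21, 39] -> [] -> 0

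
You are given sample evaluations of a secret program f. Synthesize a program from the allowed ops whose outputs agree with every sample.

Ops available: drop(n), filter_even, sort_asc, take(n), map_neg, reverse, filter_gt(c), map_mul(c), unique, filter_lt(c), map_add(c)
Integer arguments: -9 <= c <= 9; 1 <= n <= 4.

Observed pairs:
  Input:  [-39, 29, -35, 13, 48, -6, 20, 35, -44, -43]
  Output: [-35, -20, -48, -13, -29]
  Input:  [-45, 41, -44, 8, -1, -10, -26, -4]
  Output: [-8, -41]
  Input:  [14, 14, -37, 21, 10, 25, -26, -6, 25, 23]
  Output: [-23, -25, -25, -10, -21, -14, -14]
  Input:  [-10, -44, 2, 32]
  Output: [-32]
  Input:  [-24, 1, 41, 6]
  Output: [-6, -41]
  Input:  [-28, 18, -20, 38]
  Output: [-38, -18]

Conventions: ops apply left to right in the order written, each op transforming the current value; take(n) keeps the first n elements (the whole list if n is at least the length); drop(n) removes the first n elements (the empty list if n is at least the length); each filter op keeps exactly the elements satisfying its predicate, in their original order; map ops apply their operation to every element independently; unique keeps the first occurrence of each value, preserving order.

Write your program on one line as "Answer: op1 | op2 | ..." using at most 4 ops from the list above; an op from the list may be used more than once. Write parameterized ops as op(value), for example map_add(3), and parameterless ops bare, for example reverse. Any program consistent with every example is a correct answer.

filter_gt(3) | map_neg | reverse

Check, running the answer program on each example:
  [-39, 29, -35, 13, 48, -6, 20, 35, -44, -43] -> [29, 13, 48, 20, 35] -> [-29, -13, -48, -20, -35] -> [-35, -20, -48, -13, -29]
  [-45, 41, -44, 8, -1, -10, -26, -4] -> [41, 8] -> [-41, -8] -> [-8, -41]
  [14, 14, -37, 21, 10, 25, -26, -6, 25, 23] -> [14, 14, 21, 10, 25, 25, 23] -> [-14, -14, -21, -10, -25, -25, -23] -> [-23, -25, -25, -10, -21, -14, -14]
  [-10, -44, 2, 32] -> [32] -> [-32] -> [-32]
  [-24, 1, 41, 6] -> [41, 6] -> [-41, -6] -> [-6, -41]
  [-28, 18, -20, 38] -> [18, 38] -> [-18, -38] -> [-38, -18]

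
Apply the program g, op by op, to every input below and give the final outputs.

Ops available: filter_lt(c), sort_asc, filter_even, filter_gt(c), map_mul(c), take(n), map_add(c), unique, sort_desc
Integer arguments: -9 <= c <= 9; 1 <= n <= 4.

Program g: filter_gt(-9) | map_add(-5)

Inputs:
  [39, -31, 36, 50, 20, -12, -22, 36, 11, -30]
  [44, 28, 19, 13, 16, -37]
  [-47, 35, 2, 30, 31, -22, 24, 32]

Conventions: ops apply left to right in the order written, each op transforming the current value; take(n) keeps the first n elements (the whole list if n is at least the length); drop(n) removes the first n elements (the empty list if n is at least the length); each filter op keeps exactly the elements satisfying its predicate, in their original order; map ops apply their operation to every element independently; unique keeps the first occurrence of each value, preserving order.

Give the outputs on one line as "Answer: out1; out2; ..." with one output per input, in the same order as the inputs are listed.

[34, 31, 45, 15, 31, 6]; [39, 23, 14, 8, 11]; [30, -3, 25, 26, 19, 27]

Execution, op by op:
  [39, -31, 36, 50, 20, -12, -22, 36, 11, -30] -> [39, 36, 50, 20, 36, 11] -> [34, 31, 45, 15, 31, 6]
  [44, 28, 19, 13, 16, -37] -> [44, 28, 19, 13, 16] -> [39, 23, 14, 8, 11]
  [-47, 35, 2, 30, 31, -22, 24, 32] -> [35, 2, 30, 31, 24, 32] -> [30, -3, 25, 26, 19, 27]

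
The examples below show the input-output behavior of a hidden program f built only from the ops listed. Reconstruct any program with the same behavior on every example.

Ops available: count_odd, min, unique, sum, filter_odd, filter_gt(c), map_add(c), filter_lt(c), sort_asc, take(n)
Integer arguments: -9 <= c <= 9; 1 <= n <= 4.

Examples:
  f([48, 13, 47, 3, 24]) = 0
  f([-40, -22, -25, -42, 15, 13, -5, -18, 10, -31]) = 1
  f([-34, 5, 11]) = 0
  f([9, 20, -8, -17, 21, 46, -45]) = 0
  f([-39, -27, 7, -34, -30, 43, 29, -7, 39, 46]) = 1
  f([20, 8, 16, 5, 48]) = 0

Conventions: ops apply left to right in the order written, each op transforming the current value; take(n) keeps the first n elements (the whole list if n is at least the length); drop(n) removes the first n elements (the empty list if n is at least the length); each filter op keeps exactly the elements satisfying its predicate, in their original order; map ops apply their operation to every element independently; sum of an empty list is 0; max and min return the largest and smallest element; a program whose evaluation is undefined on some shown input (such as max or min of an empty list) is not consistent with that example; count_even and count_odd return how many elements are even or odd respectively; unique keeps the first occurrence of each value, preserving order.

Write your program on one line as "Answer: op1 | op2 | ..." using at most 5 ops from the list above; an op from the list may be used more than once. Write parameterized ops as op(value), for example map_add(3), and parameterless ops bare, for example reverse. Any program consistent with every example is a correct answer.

filter_lt(2) | filter_odd | filter_gt(-9) | count_odd

Check, running the answer program on each example:
  [48, 13, 47, 3, 24] -> [] -> [] -> [] -> 0
  [-40, -22, -25, -42, 15, 13, -5, -18, 10, -31] -> [-40, -22, -25, -42, -5, -18, -31] -> [-25, -5, -31] -> [-5] -> 1
  [-34, 5, 11] -> [-34] -> [] -> [] -> 0
  [9, 20, -8, -17, 21, 46, -45] -> [-8, -17, -45] -> [-17, -45] -> [] -> 0
  [-39, -27, 7, -34, -30, 43, 29, -7, 39, 46] -> [-39, -27, -34, -30, -7] -> [-39, -27, -7] -> [-7] -> 1
  [20, 8, 16, 5, 48] -> [] -> [] -> [] -> 0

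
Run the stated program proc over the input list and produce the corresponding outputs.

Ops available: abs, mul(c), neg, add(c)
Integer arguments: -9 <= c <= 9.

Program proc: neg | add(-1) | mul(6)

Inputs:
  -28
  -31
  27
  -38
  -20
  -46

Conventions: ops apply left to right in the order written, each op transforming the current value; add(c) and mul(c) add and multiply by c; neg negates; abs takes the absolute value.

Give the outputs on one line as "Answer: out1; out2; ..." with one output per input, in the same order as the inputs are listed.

Execution, op by op:
  -28 -> 28 -> 27 -> 162
  -31 -> 31 -> 30 -> 180
  27 -> -27 -> -28 -> -168
  -38 -> 38 -> 37 -> 222
  -20 -> 20 -> 19 -> 114
  -46 -> 46 -> 45 -> 270

162; 180; -168; 222; 114; 270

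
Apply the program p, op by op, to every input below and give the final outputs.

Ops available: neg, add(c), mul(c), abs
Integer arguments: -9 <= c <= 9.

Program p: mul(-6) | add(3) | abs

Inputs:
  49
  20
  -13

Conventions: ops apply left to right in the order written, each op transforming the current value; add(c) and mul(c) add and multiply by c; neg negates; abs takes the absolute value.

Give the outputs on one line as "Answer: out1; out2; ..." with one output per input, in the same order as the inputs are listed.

Execution, op by op:
  49 -> -294 -> -291 -> 291
  20 -> -120 -> -117 -> 117
  -13 -> 78 -> 81 -> 81

291; 117; 81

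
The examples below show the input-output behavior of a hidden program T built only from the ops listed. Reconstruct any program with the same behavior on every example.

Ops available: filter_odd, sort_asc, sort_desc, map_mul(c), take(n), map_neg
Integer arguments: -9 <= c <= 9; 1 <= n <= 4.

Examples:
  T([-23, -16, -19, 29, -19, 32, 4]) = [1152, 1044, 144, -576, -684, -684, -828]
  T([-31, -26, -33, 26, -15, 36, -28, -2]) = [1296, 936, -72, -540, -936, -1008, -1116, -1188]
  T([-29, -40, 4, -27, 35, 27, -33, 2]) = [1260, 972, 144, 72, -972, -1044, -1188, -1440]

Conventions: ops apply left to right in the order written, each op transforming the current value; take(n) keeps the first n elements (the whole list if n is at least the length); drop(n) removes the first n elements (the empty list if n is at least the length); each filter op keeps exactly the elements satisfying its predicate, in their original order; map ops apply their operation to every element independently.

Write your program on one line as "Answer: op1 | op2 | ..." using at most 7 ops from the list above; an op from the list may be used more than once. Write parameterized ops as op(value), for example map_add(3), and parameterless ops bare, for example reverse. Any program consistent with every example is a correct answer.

map_neg | sort_desc | map_mul(-9) | map_neg | sort_asc | map_mul(-4)

Check, running the answer program on each example:
  [-23, -16, -19, 29, -19, 32, 4] -> [23, 16, 19, -29, 19, -32, -4] -> [23, 19, 19, 16, -4, -29, -32] -> [-207, -171, -171, -144, 36, 261, 288] -> [207, 171, 171, 144, -36, -261, -288] -> [-288, -261, -36, 144, 171, 171, 207] -> [1152, 1044, 144, -576, -684, -684, -828]
  [-31, -26, -33, 26, -15, 36, -28, -2] -> [31, 26, 33, -26, 15, -36, 28, 2] -> [33, 31, 28, 26, 15, 2, -26, -36] -> [-297, -279, -252, -234, -135, -18, 234, 324] -> [297, 279, 252, 234, 135, 18, -234, -324] -> [-324, -234, 18, 135, 234, 252, 279, 297] -> [1296, 936, -72, -540, -936, -1008, -1116, -1188]
  [-29, -40, 4, -27, 35, 27, -33, 2] -> [29, 40, -4, 27, -35, -27, 33, -2] -> [40, 33, 29, 27, -2, -4, -27, -35] -> [-360, -297, -261, -243, 18, 36, 243, 315] -> [360, 297, 261, 243, -18, -36, -243, -315] -> [-315, -243, -36, -18, 243, 261, 297, 360] -> [1260, 972, 144, 72, -972, -1044, -1188, -1440]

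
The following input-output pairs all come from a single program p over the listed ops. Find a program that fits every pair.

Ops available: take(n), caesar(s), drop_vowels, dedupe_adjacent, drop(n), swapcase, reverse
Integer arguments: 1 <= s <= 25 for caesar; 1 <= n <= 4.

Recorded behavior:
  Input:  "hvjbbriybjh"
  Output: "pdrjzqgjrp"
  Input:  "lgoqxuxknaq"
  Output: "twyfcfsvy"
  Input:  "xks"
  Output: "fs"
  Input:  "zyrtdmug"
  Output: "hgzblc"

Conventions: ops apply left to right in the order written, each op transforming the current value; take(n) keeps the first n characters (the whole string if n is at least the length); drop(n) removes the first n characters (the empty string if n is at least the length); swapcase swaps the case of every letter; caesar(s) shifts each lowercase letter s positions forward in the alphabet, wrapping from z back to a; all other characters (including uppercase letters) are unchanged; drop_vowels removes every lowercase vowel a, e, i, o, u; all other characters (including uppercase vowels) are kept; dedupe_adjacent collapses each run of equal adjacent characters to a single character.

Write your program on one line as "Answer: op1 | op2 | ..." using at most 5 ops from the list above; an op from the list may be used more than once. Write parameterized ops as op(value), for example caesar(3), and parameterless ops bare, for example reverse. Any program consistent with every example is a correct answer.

dedupe_adjacent | caesar(21) | caesar(13) | drop_vowels

Check, running the answer program on each example:
  "hvjbbriybjh" -> "hvjbriybjh" -> "cqewmdtwec" -> "pdrjzqgjrp" -> "pdrjzqgjrp"
  "lgoqxuxknaq" -> "lgoqxuxknaq" -> "gbjlspsfivl" -> "towyfcfsviy" -> "twyfcfsvy"
  "xks" -> "xks" -> "sfn" -> "fsa" -> "fs"
  "zyrtdmug" -> "zyrtdmug" -> "utmoyhpb" -> "hgzbluco" -> "hgzblc"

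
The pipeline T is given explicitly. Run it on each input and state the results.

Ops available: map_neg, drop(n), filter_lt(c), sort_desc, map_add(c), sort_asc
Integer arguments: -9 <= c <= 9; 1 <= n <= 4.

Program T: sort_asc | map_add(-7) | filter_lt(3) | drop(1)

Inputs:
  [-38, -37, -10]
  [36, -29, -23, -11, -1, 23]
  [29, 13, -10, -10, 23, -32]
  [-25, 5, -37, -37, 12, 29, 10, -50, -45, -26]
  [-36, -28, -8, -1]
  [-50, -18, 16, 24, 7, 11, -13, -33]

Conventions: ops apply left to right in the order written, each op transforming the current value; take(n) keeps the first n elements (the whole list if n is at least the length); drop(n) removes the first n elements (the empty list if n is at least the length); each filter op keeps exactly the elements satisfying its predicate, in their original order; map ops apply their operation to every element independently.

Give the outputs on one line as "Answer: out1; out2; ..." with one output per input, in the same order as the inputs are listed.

[-44, -17]; [-30, -18, -8]; [-17, -17]; [-52, -44, -44, -33, -32, -2]; [-35, -15, -8]; [-40, -25, -20, 0]

Execution, op by op:
  [-38, -37, -10] -> [-38, -37, -10] -> [-45, -44, -17] -> [-45, -44, -17] -> [-44, -17]
  [36, -29, -23, -11, -1, 23] -> [-29, -23, -11, -1, 23, 36] -> [-36, -30, -18, -8, 16, 29] -> [-36, -30, -18, -8] -> [-30, -18, -8]
  [29, 13, -10, -10, 23, -32] -> [-32, -10, -10, 13, 23, 29] -> [-39, -17, -17, 6, 16, 22] -> [-39, -17, -17] -> [-17, -17]
  [-25, 5, -37, -37, 12, 29, 10, -50, -45, -26] -> [-50, -45, -37, -37, -26, -25, 5, 10, 12, 29] -> [-57, -52, -44, -44, -33, -32, -2, 3, 5, 22] -> [-57, -52, -44, -44, -33, -32, -2] -> [-52, -44, -44, -33, -32, -2]
  [-36, -28, -8, -1] -> [-36, -28, -8, -1] -> [-43, -35, -15, -8] -> [-43, -35, -15, -8] -> [-35, -15, -8]
  [-50, -18, 16, 24, 7, 11, -13, -33] -> [-50, -33, -18, -13, 7, 11, 16, 24] -> [-57, -40, -25, -20, 0, 4, 9, 17] -> [-57, -40, -25, -20, 0] -> [-40, -25, -20, 0]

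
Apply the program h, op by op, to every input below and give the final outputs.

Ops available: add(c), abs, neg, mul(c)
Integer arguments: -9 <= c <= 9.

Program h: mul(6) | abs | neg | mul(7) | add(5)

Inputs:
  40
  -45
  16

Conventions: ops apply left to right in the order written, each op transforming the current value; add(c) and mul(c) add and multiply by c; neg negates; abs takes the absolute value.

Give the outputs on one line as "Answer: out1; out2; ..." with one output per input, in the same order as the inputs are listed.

-1675; -1885; -667

Execution, op by op:
  40 -> 240 -> 240 -> -240 -> -1680 -> -1675
  -45 -> -270 -> 270 -> -270 -> -1890 -> -1885
  16 -> 96 -> 96 -> -96 -> -672 -> -667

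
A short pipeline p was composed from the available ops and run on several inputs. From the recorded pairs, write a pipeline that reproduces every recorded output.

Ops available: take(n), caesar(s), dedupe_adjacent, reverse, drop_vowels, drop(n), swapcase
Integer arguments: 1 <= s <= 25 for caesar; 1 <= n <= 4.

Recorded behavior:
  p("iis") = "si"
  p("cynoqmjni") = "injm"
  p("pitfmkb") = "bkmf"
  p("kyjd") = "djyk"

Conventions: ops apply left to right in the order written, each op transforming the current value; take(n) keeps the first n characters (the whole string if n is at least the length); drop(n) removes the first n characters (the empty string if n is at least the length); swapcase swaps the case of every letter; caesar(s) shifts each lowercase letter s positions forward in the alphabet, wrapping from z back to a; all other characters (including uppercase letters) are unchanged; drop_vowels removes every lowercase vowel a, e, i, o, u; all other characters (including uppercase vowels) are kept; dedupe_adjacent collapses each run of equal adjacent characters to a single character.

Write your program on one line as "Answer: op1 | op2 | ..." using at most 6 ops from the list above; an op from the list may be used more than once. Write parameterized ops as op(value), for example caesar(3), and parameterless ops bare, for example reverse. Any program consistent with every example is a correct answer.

swapcase | reverse | swapcase | dedupe_adjacent | take(4)

Check, running the answer program on each example:
  "iis" -> "IIS" -> "SII" -> "sii" -> "si" -> "si"
  "cynoqmjni" -> "CYNOQMJNI" -> "INJMQONYC" -> "injmqonyc" -> "injmqonyc" -> "injm"
  "pitfmkb" -> "PITFMKB" -> "BKMFTIP" -> "bkmftip" -> "bkmftip" -> "bkmf"
  "kyjd" -> "KYJD" -> "DJYK" -> "djyk" -> "djyk" -> "djyk"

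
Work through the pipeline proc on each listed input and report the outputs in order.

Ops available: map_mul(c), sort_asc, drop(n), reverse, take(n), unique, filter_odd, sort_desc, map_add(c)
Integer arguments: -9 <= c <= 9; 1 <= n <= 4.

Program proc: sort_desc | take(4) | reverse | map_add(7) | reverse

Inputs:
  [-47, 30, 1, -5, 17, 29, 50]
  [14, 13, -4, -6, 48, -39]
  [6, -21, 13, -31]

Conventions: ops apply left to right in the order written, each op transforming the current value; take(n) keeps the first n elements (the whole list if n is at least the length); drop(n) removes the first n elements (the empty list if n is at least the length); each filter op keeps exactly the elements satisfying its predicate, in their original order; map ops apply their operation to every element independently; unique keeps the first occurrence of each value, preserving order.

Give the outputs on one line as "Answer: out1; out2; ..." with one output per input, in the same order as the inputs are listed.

[57, 37, 36, 24]; [55, 21, 20, 3]; [20, 13, -14, -24]

Execution, op by op:
  [-47, 30, 1, -5, 17, 29, 50] -> [50, 30, 29, 17, 1, -5, -47] -> [50, 30, 29, 17] -> [17, 29, 30, 50] -> [24, 36, 37, 57] -> [57, 37, 36, 24]
  [14, 13, -4, -6, 48, -39] -> [48, 14, 13, -4, -6, -39] -> [48, 14, 13, -4] -> [-4, 13, 14, 48] -> [3, 20, 21, 55] -> [55, 21, 20, 3]
  [6, -21, 13, -31] -> [13, 6, -21, -31] -> [13, 6, -21, -31] -> [-31, -21, 6, 13] -> [-24, -14, 13, 20] -> [20, 13, -14, -24]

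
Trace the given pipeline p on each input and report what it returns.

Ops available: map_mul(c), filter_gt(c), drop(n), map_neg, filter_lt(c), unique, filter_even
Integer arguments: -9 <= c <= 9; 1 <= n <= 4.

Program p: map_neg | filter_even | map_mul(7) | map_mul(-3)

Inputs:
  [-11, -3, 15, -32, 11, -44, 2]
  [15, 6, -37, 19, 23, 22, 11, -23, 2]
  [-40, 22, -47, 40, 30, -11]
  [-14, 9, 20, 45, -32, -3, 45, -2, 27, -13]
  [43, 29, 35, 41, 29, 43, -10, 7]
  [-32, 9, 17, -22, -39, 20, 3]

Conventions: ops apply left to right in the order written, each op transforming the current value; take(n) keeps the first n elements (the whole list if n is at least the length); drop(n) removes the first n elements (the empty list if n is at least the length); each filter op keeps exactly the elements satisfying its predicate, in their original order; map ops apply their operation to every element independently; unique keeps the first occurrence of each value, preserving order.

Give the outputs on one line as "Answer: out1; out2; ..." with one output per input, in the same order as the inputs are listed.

Execution, op by op:
  [-11, -3, 15, -32, 11, -44, 2] -> [11, 3, -15, 32, -11, 44, -2] -> [32, 44, -2] -> [224, 308, -14] -> [-672, -924, 42]
  [15, 6, -37, 19, 23, 22, 11, -23, 2] -> [-15, -6, 37, -19, -23, -22, -11, 23, -2] -> [-6, -22, -2] -> [-42, -154, -14] -> [126, 462, 42]
  [-40, 22, -47, 40, 30, -11] -> [40, -22, 47, -40, -30, 11] -> [40, -22, -40, -30] -> [280, -154, -280, -210] -> [-840, 462, 840, 630]
  [-14, 9, 20, 45, -32, -3, 45, -2, 27, -13] -> [14, -9, -20, -45, 32, 3, -45, 2, -27, 13] -> [14, -20, 32, 2] -> [98, -140, 224, 14] -> [-294, 420, -672, -42]
  [43, 29, 35, 41, 29, 43, -10, 7] -> [-43, -29, -35, -41, -29, -43, 10, -7] -> [10] -> [70] -> [-210]
  [-32, 9, 17, -22, -39, 20, 3] -> [32, -9, -17, 22, 39, -20, -3] -> [32, 22, -20] -> [224, 154, -140] -> [-672, -462, 420]

[-672, -924, 42]; [126, 462, 42]; [-840, 462, 840, 630]; [-294, 420, -672, -42]; [-210]; [-672, -462, 420]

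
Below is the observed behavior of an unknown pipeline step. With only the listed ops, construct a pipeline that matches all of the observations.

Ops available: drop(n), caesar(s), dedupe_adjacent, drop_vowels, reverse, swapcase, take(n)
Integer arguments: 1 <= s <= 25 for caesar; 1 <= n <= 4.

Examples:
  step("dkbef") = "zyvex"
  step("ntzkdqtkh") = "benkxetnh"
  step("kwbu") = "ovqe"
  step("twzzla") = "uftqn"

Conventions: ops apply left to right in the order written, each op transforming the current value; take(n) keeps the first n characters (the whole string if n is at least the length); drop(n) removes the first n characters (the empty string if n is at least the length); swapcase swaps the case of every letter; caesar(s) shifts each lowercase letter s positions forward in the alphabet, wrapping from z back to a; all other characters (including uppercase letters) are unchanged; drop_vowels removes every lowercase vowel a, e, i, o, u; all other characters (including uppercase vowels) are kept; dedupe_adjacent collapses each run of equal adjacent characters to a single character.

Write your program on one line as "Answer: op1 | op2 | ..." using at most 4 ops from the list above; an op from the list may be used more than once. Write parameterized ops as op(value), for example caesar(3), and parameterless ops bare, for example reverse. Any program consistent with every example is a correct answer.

caesar(20) | dedupe_adjacent | reverse

Check, running the answer program on each example:
  "dkbef" -> "xevyz" -> "xevyz" -> "zyvex"
  "ntzkdqtkh" -> "hntexkneb" -> "hntexkneb" -> "benkxetnh"
  "kwbu" -> "eqvo" -> "eqvo" -> "ovqe"
  "twzzla" -> "nqttfu" -> "nqtfu" -> "uftqn"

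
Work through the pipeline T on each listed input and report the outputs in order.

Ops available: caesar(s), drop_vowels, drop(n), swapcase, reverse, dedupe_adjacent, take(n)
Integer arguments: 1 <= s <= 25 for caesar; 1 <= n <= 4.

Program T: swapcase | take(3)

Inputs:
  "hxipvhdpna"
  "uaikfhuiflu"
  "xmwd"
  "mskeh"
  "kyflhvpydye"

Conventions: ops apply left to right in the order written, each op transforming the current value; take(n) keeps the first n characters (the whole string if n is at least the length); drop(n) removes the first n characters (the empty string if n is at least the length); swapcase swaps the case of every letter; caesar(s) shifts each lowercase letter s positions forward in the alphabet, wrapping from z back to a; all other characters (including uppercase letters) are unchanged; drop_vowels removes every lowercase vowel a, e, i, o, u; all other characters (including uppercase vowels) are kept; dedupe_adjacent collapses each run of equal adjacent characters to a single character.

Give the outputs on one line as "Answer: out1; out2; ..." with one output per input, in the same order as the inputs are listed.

Execution, op by op:
  "hxipvhdpna" -> "HXIPVHDPNA" -> "HXI"
  "uaikfhuiflu" -> "UAIKFHUIFLU" -> "UAI"
  "xmwd" -> "XMWD" -> "XMW"
  "mskeh" -> "MSKEH" -> "MSK"
  "kyflhvpydye" -> "KYFLHVPYDYE" -> "KYF"

"HXI"; "UAI"; "XMW"; "MSK"; "KYF"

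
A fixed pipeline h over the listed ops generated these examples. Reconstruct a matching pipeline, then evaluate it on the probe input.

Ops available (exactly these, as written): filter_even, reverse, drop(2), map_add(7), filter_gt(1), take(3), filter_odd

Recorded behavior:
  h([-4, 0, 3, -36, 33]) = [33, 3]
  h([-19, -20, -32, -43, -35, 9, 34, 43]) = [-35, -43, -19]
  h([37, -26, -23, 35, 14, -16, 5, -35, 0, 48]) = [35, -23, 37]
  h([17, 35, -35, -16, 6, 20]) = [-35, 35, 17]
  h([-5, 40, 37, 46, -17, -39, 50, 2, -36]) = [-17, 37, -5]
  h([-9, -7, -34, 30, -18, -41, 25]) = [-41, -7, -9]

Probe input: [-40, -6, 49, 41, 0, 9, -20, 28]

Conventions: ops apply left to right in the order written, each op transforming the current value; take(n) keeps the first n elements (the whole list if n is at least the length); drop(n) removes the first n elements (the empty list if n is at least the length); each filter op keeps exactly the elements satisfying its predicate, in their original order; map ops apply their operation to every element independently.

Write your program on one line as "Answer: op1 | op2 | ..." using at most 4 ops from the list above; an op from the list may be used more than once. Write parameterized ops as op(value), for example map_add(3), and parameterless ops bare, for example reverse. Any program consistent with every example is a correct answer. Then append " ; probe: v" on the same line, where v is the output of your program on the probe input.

filter_odd | take(3) | reverse ; probe: [9, 41, 49]

Check, running the answer program on each example:
  [-4, 0, 3, -36, 33] -> [3, 33] -> [3, 33] -> [33, 3]
  [-19, -20, -32, -43, -35, 9, 34, 43] -> [-19, -43, -35, 9, 43] -> [-19, -43, -35] -> [-35, -43, -19]
  [37, -26, -23, 35, 14, -16, 5, -35, 0, 48] -> [37, -23, 35, 5, -35] -> [37, -23, 35] -> [35, -23, 37]
  [17, 35, -35, -16, 6, 20] -> [17, 35, -35] -> [17, 35, -35] -> [-35, 35, 17]
  [-5, 40, 37, 46, -17, -39, 50, 2, -36] -> [-5, 37, -17, -39] -> [-5, 37, -17] -> [-17, 37, -5]
  [-9, -7, -34, 30, -18, -41, 25] -> [-9, -7, -41, 25] -> [-9, -7, -41] -> [-41, -7, -9]
  probe: [-40, -6, 49, 41, 0, 9, -20, 28] -> [49, 41, 9] -> [49, 41, 9] -> [9, 41, 49]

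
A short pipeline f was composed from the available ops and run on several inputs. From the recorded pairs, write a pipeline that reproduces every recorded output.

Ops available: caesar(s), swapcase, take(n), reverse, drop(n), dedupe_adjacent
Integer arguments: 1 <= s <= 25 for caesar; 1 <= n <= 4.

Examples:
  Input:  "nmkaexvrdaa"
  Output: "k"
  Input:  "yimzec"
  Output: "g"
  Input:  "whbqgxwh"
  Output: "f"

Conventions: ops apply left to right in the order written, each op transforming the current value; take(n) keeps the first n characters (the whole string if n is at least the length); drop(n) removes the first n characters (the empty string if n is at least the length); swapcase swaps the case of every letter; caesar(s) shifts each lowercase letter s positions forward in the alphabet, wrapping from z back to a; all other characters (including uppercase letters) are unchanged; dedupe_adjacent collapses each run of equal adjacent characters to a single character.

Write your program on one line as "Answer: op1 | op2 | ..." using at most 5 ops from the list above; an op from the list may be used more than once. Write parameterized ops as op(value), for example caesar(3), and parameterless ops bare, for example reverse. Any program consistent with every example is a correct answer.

caesar(6) | take(2) | reverse | take(1) | caesar(18)

Check, running the answer program on each example:
  "nmkaexvrdaa" -> "tsqgkdbxjgg" -> "ts" -> "st" -> "s" -> "k"
  "yimzec" -> "eosfki" -> "eo" -> "oe" -> "o" -> "g"
  "whbqgxwh" -> "cnhwmdcn" -> "cn" -> "nc" -> "n" -> "f"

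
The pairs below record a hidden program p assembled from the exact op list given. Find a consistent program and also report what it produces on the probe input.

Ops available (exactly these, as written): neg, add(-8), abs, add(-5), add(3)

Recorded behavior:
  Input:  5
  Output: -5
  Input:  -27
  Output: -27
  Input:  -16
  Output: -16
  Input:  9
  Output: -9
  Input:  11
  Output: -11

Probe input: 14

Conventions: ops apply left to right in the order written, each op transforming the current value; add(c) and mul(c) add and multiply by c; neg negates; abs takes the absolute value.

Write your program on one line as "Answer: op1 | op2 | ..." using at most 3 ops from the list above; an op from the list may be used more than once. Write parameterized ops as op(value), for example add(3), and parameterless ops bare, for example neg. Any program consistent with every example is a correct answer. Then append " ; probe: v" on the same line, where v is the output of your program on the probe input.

abs | neg ; probe: -14

Check, running the answer program on each example:
  5 -> 5 -> -5
  -27 -> 27 -> -27
  -16 -> 16 -> -16
  9 -> 9 -> -9
  11 -> 11 -> -11
  probe: 14 -> 14 -> -14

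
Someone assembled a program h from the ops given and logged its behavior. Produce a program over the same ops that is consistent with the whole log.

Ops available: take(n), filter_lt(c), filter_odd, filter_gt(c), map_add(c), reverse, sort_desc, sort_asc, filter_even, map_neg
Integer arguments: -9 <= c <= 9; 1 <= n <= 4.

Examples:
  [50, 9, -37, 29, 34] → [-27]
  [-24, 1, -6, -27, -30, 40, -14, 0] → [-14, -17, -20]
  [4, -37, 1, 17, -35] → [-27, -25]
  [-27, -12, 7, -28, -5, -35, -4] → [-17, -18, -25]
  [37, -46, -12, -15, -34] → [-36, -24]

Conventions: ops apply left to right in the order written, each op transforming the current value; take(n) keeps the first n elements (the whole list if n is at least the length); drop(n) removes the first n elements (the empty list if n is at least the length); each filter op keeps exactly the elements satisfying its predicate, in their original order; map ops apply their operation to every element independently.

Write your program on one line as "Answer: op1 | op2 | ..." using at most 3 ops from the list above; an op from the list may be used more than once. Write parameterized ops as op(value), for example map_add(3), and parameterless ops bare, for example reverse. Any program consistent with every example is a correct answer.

map_add(8) | map_add(2) | filter_lt(-5)

Check, running the answer program on each example:
  [50, 9, -37, 29, 34] -> [58, 17, -29, 37, 42] -> [60, 19, -27, 39, 44] -> [-27]
  [-24, 1, -6, -27, -30, 40, -14, 0] -> [-16, 9, 2, -19, -22, 48, -6, 8] -> [-14, 11, 4, -17, -20, 50, -4, 10] -> [-14, -17, -20]
  [4, -37, 1, 17, -35] -> [12, -29, 9, 25, -27] -> [14, -27, 11, 27, -25] -> [-27, -25]
  [-27, -12, 7, -28, -5, -35, -4] -> [-19, -4, 15, -20, 3, -27, 4] -> [-17, -2, 17, -18, 5, -25, 6] -> [-17, -18, -25]
  [37, -46, -12, -15, -34] -> [45, -38, -4, -7, -26] -> [47, -36, -2, -5, -24] -> [-36, -24]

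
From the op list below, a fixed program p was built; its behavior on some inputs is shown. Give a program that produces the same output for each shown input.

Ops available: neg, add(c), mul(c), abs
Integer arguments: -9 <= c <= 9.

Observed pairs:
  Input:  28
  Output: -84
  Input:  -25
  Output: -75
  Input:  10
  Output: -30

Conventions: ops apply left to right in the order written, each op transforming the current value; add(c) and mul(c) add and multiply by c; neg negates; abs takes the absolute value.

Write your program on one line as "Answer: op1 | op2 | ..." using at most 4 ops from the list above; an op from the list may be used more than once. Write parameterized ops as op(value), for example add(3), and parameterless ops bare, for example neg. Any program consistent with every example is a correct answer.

neg | abs | mul(-3)

Check, running the answer program on each example:
  28 -> -28 -> 28 -> -84
  -25 -> 25 -> 25 -> -75
  10 -> -10 -> 10 -> -30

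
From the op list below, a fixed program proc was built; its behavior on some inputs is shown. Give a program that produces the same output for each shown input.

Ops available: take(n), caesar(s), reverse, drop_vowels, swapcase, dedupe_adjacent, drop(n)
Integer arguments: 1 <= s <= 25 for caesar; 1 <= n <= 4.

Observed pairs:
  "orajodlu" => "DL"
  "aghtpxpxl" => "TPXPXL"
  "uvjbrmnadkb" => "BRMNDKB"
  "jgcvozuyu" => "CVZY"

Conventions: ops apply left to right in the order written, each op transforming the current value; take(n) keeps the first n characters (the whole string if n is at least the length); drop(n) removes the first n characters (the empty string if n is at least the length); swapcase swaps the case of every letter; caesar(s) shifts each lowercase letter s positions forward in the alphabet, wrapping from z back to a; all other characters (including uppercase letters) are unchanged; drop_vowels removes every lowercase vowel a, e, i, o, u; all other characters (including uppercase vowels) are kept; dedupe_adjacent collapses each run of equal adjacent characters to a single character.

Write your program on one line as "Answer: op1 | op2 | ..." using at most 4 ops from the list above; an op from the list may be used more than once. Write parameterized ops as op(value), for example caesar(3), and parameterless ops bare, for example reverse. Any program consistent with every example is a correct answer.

drop_vowels | swapcase | drop(2)

Check, running the answer program on each example:
  "orajodlu" -> "rjdl" -> "RJDL" -> "DL"
  "aghtpxpxl" -> "ghtpxpxl" -> "GHTPXPXL" -> "TPXPXL"
  "uvjbrmnadkb" -> "vjbrmndkb" -> "VJBRMNDKB" -> "BRMNDKB"
  "jgcvozuyu" -> "jgcvzy" -> "JGCVZY" -> "CVZY"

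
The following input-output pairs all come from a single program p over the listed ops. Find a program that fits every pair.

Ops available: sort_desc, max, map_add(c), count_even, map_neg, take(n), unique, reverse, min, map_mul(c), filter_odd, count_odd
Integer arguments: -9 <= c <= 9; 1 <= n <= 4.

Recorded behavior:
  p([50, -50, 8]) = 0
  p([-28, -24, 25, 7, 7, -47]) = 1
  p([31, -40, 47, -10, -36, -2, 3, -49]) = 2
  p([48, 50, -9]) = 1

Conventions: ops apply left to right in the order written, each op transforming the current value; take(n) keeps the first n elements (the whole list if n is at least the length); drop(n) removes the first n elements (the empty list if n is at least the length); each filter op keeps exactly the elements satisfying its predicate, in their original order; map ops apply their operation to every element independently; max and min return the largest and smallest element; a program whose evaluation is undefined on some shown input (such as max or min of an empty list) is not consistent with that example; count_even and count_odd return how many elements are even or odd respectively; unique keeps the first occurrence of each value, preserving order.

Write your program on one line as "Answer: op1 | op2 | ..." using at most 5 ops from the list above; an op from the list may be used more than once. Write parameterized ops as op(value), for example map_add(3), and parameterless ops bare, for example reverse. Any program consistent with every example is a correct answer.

take(3) | sort_desc | map_add(8) | map_mul(9) | count_odd

Check, running the answer program on each example:
  [50, -50, 8] -> [50, -50, 8] -> [50, 8, -50] -> [58, 16, -42] -> [522, 144, -378] -> 0
  [-28, -24, 25, 7, 7, -47] -> [-28, -24, 25] -> [25, -24, -28] -> [33, -16, -20] -> [297, -144, -180] -> 1
  [31, -40, 47, -10, -36, -2, 3, -49] -> [31, -40, 47] -> [47, 31, -40] -> [55, 39, -32] -> [495, 351, -288] -> 2
  [48, 50, -9] -> [48, 50, -9] -> [50, 48, -9] -> [58, 56, -1] -> [522, 504, -9] -> 1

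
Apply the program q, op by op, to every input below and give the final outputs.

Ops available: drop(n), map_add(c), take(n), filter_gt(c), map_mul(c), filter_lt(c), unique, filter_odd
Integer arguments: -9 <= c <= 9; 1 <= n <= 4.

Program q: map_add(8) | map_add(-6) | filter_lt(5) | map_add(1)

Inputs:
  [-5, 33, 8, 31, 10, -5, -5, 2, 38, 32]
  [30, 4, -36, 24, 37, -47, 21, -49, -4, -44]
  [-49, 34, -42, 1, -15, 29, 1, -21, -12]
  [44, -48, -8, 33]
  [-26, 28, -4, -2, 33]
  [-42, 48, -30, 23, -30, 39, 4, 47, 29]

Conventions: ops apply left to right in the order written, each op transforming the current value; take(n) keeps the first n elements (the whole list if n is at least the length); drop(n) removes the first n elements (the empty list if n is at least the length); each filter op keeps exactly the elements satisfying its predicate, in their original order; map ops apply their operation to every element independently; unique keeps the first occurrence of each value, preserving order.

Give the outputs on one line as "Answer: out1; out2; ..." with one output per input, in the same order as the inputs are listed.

Execution, op by op:
  [-5, 33, 8, 31, 10, -5, -5, 2, 38, 32] -> [3, 41, 16, 39, 18, 3, 3, 10, 46, 40] -> [-3, 35, 10, 33, 12, -3, -3, 4, 40, 34] -> [-3, -3, -3, 4] -> [-2, -2, -2, 5]
  [30, 4, -36, 24, 37, -47, 21, -49, -4, -44] -> [38, 12, -28, 32, 45, -39, 29, -41, 4, -36] -> [32, 6, -34, 26, 39, -45, 23, -47, -2, -42] -> [-34, -45, -47, -2, -42] -> [-33, -44, -46, -1, -41]
  [-49, 34, -42, 1, -15, 29, 1, -21, -12] -> [-41, 42, -34, 9, -7, 37, 9, -13, -4] -> [-47, 36, -40, 3, -13, 31, 3, -19, -10] -> [-47, -40, 3, -13, 3, -19, -10] -> [-46, -39, 4, -12, 4, -18, -9]
  [44, -48, -8, 33] -> [52, -40, 0, 41] -> [46, -46, -6, 35] -> [-46, -6] -> [-45, -5]
  [-26, 28, -4, -2, 33] -> [-18, 36, 4, 6, 41] -> [-24, 30, -2, 0, 35] -> [-24, -2, 0] -> [-23, -1, 1]
  [-42, 48, -30, 23, -30, 39, 4, 47, 29] -> [-34, 56, -22, 31, -22, 47, 12, 55, 37] -> [-40, 50, -28, 25, -28, 41, 6, 49, 31] -> [-40, -28, -28] -> [-39, -27, -27]

[-2, -2, -2, 5]; [-33, -44, -46, -1, -41]; [-46, -39, 4, -12, 4, -18, -9]; [-45, -5]; [-23, -1, 1]; [-39, -27, -27]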